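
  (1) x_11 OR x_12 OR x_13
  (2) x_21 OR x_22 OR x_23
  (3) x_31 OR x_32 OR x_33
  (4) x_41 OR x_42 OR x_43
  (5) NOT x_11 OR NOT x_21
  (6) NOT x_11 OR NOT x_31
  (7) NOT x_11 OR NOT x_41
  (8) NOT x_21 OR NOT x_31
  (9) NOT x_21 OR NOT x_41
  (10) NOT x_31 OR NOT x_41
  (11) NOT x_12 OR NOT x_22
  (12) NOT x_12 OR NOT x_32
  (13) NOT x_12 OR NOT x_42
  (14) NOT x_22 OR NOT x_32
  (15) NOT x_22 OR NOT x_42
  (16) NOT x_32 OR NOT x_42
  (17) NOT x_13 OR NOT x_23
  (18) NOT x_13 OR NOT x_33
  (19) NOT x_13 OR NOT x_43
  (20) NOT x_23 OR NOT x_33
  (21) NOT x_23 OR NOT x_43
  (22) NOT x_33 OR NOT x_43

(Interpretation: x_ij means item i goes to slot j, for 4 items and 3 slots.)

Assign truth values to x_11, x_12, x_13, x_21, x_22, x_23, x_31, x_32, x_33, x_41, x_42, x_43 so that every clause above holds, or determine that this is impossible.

UNSATISFIABLE

Branch on x_11: set x_11 = false.
Branch on x_12: set x_12 = true.
(NOT x_22) alone gives x_22 = false.
(NOT x_32) alone gives x_32 = false.
(NOT x_42) alone gives x_42 = false.
Branch on x_21: set x_21 = true.
(NOT x_31) alone gives x_31 = false.
(x_33) alone gives x_33 = true.
(NOT x_41) alone gives x_41 = false.
(x_43) alone gives x_43 = true.
That conflicts with the unit clause (NOT x_43).
Undo x_21 and try x_21 = false.
(x_23) alone gives x_23 = true.
(NOT x_13) alone gives x_13 = false.
(NOT x_33) alone gives x_33 = false.
(x_31) alone gives x_31 = true.
(NOT x_41) alone gives x_41 = false.
(x_43) alone gives x_43 = true.
That conflicts with the unit clause (NOT x_43).
Neither x_21 = true nor x_21 = false works.
Undo x_12 and try x_12 = false.
(x_13) alone gives x_13 = true.
(NOT x_23) alone gives x_23 = false.
(NOT x_33) alone gives x_33 = false.
(NOT x_43) alone gives x_43 = false.
Branch on x_21: set x_21 = true.
(NOT x_31) alone gives x_31 = false.
(x_32) alone gives x_32 = true.
(NOT x_41) alone gives x_41 = false.
(x_42) alone gives x_42 = true.
That conflicts with the unit clause (NOT x_42).
Undo x_21 and try x_21 = false.
(x_22) alone gives x_22 = true.
(NOT x_32) alone gives x_32 = false.
(x_31) alone gives x_31 = true.
(NOT x_41) alone gives x_41 = false.
(x_42) alone gives x_42 = true.
That conflicts with the unit clause (NOT x_42).
Neither x_21 = true nor x_21 = false works.
Neither x_12 = true nor x_12 = false works.
Undo x_11 and try x_11 = true.
(NOT x_21) alone gives x_21 = false.
(NOT x_31) alone gives x_31 = false.
(NOT x_41) alone gives x_41 = false.
Branch on x_22: set x_22 = true.
(NOT x_12) alone gives x_12 = false.
(NOT x_32) alone gives x_32 = false.
(x_33) alone gives x_33 = true.
(NOT x_42) alone gives x_42 = false.
(x_43) alone gives x_43 = true.
That conflicts with the unit clause (NOT x_43).
Undo x_22 and try x_22 = false.
(x_23) alone gives x_23 = true.
(NOT x_13) alone gives x_13 = false.
(NOT x_33) alone gives x_33 = false.
(x_32) alone gives x_32 = true.
(NOT x_12) alone gives x_12 = false.
(NOT x_42) alone gives x_42 = false.
(x_43) alone gives x_43 = true.
That conflicts with the unit clause (NOT x_43).
Neither x_22 = true nor x_22 = false works.
Neither x_11 = true nor x_11 = false works.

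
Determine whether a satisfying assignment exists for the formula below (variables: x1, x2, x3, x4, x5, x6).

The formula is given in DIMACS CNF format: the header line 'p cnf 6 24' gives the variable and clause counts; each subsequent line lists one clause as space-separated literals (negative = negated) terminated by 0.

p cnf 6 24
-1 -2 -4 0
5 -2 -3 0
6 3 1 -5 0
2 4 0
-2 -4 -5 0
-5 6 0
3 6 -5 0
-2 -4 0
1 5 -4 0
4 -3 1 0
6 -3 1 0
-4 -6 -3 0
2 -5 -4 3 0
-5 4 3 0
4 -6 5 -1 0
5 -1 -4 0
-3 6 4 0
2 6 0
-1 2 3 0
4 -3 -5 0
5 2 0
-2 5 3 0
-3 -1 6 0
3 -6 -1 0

Case x2 = True:
From the singleton clause (¬x4), x4 = False.
Case x5 = True:
From the singleton clause (x6), x6 = True.
From the singleton clause (x3), x3 = True.
But (¬x3) is also a unit clause — contradiction.
Backtrack on x5: now try x5 = False.
From the singleton clause (¬x3), x3 = False.
But (x3) is also a unit clause — contradiction.
Neither x5 = True nor x5 = False works.
Backtrack on x2: now try x2 = False.
From the singleton clause (x4), x4 = True.
From the singleton clause (x6), x6 = True.
From the singleton clause (¬x3), x3 = False.
From the singleton clause (¬x5), x5 = False.
But (x5) is also a unit clause — contradiction.
Neither x2 = True nor x2 = False works.
No assignment satisfies every clause.

No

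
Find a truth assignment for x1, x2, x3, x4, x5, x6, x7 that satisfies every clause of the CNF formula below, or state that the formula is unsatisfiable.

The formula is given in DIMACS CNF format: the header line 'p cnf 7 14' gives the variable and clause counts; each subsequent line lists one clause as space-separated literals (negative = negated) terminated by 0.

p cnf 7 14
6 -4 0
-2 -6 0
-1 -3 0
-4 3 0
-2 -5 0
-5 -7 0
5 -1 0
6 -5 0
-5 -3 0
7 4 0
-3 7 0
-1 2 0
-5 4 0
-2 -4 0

x1=False,  x2=False,  x3=True,  x4=False,  x5=False,  x6=False,  x7=True

Suppose x6 = False.
(¬x4) alone gives x4 = False.
(¬x5) alone gives x5 = False.
(¬x1) alone gives x1 = False.
(x7) alone gives x7 = True.
Every clause is now satisfied; x2, x3 are unconstrained.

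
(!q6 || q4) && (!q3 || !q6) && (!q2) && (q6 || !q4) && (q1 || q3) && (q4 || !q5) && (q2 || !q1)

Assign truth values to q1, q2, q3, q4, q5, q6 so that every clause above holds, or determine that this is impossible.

Unit clause (!q2) forces q2 = false.
Unit clause (!q1) forces q1 = false.
Unit clause (q3) forces q3 = true.
Unit clause (!q6) forces q6 = false.
Unit clause (!q4) forces q4 = false.
Unit clause (!q5) forces q5 = false.
This assignment satisfies each clause.

q1 ↦ false, q2 ↦ false, q3 ↦ true, q4 ↦ false, q5 ↦ false, q6 ↦ false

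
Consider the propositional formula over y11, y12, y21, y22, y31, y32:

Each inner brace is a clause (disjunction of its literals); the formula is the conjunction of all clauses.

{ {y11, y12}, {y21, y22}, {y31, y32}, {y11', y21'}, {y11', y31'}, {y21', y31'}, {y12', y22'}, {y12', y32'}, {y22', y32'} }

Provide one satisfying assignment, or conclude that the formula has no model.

Branch on y11: set y11 = 1.
Unit clause (y21') forces y21 = 0.
Unit clause (y22) forces y22 = 1.
Unit clause (y31') forces y31 = 0.
Unit clause (y32) forces y32 = 1.
Now (y32') is unsatisfied and unit — conflict.
Backtrack on y11: now try y11 = 0.
Unit clause (y12) forces y12 = 1.
Unit clause (y22') forces y22 = 0.
Unit clause (y21) forces y21 = 1.
Unit clause (y31') forces y31 = 0.
Unit clause (y32) forces y32 = 1.
Now (y32') is unsatisfied and unit — conflict.
Both values of y11 lead to a conflict.

UNSATISFIABLE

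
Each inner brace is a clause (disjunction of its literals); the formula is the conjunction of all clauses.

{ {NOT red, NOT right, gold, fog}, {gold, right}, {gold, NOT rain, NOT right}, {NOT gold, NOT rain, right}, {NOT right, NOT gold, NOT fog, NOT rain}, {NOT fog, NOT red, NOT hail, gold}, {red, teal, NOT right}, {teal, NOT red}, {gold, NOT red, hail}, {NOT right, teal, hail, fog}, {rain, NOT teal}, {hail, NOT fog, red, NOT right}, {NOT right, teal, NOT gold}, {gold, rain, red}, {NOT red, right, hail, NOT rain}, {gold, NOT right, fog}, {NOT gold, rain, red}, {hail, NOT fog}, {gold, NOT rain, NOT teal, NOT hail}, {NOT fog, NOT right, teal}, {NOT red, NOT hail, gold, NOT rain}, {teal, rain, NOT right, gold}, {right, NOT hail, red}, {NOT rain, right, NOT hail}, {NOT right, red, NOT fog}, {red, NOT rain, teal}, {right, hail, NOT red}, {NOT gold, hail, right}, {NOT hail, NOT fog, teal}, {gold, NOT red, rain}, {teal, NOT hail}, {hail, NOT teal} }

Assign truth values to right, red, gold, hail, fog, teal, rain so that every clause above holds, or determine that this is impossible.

Try gold = true.
Try rain = true.
From the singleton clause (right), right = true.
From the singleton clause (NOT fog), fog = false.
From the singleton clause (teal), teal = true.
From the singleton clause (hail), hail = true.
All clauses hold; red can take either value.

right ↦ true, red ↦ true, gold ↦ true, hail ↦ true, fog ↦ false, teal ↦ true, rain ↦ true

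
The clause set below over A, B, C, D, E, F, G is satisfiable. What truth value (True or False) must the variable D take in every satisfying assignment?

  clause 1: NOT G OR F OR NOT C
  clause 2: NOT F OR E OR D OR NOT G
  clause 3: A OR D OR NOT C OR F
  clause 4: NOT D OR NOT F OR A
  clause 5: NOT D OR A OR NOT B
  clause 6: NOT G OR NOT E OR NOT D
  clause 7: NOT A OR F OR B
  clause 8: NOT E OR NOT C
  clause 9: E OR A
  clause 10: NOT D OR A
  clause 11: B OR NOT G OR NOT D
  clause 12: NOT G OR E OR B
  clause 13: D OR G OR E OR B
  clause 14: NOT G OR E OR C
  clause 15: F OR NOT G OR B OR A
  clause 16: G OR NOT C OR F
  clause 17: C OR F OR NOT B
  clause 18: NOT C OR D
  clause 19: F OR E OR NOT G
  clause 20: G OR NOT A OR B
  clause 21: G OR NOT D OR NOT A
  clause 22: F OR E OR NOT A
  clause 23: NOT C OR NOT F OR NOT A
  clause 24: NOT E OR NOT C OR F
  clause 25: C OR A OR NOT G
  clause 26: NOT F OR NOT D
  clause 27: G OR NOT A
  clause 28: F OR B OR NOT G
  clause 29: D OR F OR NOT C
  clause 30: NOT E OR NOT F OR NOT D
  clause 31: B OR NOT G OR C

False

Suppose D = true.
From the singleton clause (A), A = true.
From the singleton clause (G), G = true.
From the singleton clause (NOT E), E = false.
From the singleton clause (B), B = true.
From the singleton clause (C), C = true.
From the singleton clause (F), F = true.
But (NOT F) is also a unit clause — contradiction.
So every satisfying assignment has D = False.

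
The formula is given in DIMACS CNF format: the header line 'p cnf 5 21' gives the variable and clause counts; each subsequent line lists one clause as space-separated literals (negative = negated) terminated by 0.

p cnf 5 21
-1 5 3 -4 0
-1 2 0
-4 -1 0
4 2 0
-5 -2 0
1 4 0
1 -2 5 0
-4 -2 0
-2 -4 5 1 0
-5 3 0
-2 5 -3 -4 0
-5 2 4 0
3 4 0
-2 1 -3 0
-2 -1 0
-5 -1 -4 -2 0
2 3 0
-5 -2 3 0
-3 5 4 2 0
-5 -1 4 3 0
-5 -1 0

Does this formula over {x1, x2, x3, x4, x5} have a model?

Suppose x1 = False.
(x4) alone gives x4 = True.
(¬x2) alone gives x2 = False.
(x3) alone gives x3 = True.
All clauses hold; x5 can take either value.
A satisfying assignment: x1: False; x2: False; x3: True; x4: True; x5: True.

Satisfiable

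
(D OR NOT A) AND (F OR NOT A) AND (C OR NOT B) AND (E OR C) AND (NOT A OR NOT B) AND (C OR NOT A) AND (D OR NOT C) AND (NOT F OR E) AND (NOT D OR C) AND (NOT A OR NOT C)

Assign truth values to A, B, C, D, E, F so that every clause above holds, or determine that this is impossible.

A=false,  B=true,  C=true,  D=true,  E=true,  F=false

Try D = true.
(C) alone gives C = true.
(NOT A) alone gives A = false.
Try F = false.
Every clause is now satisfied; B, E are unconstrained.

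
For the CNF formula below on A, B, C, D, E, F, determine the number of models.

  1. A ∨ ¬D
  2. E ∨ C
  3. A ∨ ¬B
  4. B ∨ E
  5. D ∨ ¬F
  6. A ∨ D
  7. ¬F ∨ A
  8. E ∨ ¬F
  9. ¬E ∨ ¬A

There are 2^6 = 64 truth assignments over (A, B, C, D, E, F).
Split on C. With C = True, the clauses containing C are satisfied and ¬C drops from the rest; 2 of the 2^5 = 32 assignments to the other variables satisfy what remains.
With C = False, by the same count on the reduced clause set, 0 assignments work.
(One model: A=T, B=T, C=T, D=F, E=F, F=F.)
Total: 2 + 0 = 2.

2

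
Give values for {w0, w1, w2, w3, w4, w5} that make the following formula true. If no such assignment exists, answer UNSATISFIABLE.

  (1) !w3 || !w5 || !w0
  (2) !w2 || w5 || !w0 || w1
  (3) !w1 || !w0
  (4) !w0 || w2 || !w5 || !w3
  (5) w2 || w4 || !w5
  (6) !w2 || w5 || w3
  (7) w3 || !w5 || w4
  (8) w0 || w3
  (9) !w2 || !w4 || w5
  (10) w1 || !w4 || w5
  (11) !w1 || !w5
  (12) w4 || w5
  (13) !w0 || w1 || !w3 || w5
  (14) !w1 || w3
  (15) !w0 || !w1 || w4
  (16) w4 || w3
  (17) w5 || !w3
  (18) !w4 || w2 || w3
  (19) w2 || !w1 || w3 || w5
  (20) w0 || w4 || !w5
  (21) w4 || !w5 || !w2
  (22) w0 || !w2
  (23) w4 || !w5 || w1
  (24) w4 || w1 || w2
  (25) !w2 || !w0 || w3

w0=false, w1=false, w2=false, w3=true, w4=true, w5=true

Suppose w1 = false.
Suppose w0 = false.
Unit clause (w3) forces w3 = true.
Unit clause (w5) forces w5 = true.
Unit clause (w4) forces w4 = true.
Unit clause (!w2) forces w2 = false.
Every clause now holds.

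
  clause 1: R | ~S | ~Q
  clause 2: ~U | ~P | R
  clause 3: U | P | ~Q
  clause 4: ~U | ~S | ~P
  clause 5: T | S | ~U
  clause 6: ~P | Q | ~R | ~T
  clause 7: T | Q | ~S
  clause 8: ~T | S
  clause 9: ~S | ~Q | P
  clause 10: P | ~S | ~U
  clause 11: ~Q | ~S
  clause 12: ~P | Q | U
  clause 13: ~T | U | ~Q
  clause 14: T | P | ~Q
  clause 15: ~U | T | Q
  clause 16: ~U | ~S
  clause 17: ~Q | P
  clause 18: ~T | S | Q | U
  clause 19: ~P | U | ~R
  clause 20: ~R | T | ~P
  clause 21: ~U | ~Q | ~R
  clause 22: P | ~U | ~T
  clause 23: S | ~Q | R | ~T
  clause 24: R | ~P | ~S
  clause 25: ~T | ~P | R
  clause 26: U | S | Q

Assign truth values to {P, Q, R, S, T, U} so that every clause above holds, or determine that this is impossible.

Try T = 1.
Unit clause (S) forces S = 1.
Unit clause (~Q) forces Q = 0.
Unit clause (~U) forces U = 0.
Unit clause (~P) forces P = 0.
Every clause is now satisfied; R is unconstrained.

P: 0,  Q: 0,  R: 1,  S: 1,  T: 1,  U: 0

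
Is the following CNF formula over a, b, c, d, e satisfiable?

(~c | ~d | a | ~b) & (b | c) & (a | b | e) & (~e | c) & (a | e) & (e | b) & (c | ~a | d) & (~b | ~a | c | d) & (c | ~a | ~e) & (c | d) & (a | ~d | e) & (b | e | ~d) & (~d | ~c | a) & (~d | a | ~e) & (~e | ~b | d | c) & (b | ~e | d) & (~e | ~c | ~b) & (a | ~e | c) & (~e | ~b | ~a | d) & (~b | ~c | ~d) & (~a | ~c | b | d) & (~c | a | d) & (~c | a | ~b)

Satisfiable

Suppose b = 1.
Suppose e = 0.
(a) alone gives a = 1.
Suppose c = 0.
(d) alone gives d = 1.
This assignment satisfies each clause.
A satisfying assignment: a ↦ 1, b ↦ 1, c ↦ 0, d ↦ 1, e ↦ 0.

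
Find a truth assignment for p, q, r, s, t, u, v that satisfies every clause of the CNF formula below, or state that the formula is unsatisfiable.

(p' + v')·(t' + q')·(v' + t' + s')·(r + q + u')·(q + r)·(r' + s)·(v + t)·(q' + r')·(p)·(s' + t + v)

p ↦ 1, q ↦ 0, r ↦ 1, s ↦ 1, t ↦ 1, u ↦ 0, v ↦ 0

(p) alone gives p = 1.
(v') alone gives v = 0.
(t) alone gives t = 1.
(q') alone gives q = 0.
(r) alone gives r = 1.
(s) alone gives s = 1.
No clause remains; u is free.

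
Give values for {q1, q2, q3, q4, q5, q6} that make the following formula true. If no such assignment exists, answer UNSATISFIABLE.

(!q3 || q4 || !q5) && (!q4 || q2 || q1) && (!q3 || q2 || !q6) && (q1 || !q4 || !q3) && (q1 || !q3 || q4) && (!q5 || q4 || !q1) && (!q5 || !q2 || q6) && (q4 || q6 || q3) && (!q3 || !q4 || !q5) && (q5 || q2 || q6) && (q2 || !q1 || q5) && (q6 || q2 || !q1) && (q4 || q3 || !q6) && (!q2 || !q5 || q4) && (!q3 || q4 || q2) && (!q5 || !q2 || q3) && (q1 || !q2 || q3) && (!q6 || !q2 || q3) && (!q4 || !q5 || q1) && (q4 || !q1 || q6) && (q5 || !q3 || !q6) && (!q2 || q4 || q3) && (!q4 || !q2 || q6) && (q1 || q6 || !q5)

q1: true; q2: false; q3: false; q4: true; q5: true; q6: true

Branch on q3: set q3 = false.
Branch on q4: set q4 = true.
Branch on q2: set q2 = false.
The clause (q1) is unit, so q1 = true.
The clause (q5) is unit, so q5 = true.
The clause (q6) is unit, so q6 = true.
All clauses are satisfied.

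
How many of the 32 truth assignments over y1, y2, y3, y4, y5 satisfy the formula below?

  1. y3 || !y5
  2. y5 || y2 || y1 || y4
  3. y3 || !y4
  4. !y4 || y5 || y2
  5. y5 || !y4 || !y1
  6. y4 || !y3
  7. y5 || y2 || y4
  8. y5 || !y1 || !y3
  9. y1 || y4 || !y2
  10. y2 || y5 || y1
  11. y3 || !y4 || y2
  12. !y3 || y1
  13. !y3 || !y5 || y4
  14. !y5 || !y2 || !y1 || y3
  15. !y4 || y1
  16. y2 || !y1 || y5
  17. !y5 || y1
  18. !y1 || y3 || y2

There are 2^5 = 32 truth assignments over (y1, y2, y3, y4, y5).
Split on y3. With y3 = true, the clauses containing y3 are satisfied and !y3 drops from the rest; 2 of the 2^4 = 16 assignments to the other variables satisfy what remains.
With y3 = false, by the same count on the reduced clause set, 1 assignment works.
(One model: y1=T, y2=F, y3=T, y4=T, y5=T.)
Total: 2 + 1 = 3.

3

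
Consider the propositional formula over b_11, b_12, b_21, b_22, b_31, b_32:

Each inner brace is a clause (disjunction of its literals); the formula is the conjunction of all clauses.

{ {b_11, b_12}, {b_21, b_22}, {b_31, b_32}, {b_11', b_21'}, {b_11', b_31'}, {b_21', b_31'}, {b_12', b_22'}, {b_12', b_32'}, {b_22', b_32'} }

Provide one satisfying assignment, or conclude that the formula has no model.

UNSATISFIABLE

Case b_11 = 1:
(b_21') alone gives b_21 = 0.
(b_22) alone gives b_22 = 1.
(b_31') alone gives b_31 = 0.
(b_32) alone gives b_32 = 1.
That conflicts with the unit clause (b_32').
So b_11 must be the other value — set b_11 = 0.
(b_12) alone gives b_12 = 1.
(b_22') alone gives b_22 = 0.
(b_21) alone gives b_21 = 1.
(b_31') alone gives b_31 = 0.
(b_32) alone gives b_32 = 1.
That conflicts with the unit clause (b_32').
Either choice for b_11 ends in contradiction.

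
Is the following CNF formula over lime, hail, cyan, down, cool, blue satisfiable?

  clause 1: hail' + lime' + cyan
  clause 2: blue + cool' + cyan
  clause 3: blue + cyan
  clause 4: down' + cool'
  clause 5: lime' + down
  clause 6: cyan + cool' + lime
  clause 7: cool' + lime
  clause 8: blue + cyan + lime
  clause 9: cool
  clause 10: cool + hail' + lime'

Unsatisfiable

Unit clause (cool) forces cool = 1.
Unit clause (down') forces down = 0.
Unit clause (lime') forces lime = 0.
That conflicts with the unit clause (lime).
No assignment satisfies every clause.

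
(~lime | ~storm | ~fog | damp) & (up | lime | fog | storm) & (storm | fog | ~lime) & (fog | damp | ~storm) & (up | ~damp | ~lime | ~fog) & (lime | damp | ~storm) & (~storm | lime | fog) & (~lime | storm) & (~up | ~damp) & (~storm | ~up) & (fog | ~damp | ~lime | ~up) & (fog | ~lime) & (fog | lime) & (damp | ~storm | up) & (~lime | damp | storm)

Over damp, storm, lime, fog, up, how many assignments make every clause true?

4

There are 2^5 = 32 truth assignments over (damp, storm, lime, fog, up).
Split on up. With up = 1, the clauses containing up are satisfied and ~up drops from the rest; 1 of the 2^4 = 16 assignments to the other variables satisfy what remains.
With up = 0, by the same count on the reduced clause set, 3 assignments work.
(One model: damp=F, storm=F, lime=F, fog=T, up=F.)
Total: 1 + 3 = 4.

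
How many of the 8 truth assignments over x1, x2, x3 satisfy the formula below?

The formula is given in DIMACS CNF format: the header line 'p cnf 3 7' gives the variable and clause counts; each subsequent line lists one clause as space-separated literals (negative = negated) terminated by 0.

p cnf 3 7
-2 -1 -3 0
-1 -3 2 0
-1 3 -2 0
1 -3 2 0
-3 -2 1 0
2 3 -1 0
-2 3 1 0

1

There are 2^3 = 8 truth assignments over (x1, x2, x3).
Check each against the 7 clauses (columns in the order x1, x2, x3):
  F F F  ✓ satisfies all
  F F T  ✗ fails (x1 ∨ ¬x3 ∨ x2)
  F T F  ✗ fails (¬x2 ∨ x3 ∨ x1)
  F T T  ✗ fails (¬x3 ∨ ¬x2 ∨ x1)
  T F F  ✗ fails (x2 ∨ x3 ∨ ¬x1)
  T F T  ✗ fails (¬x1 ∨ ¬x3 ∨ x2)
  T T F  ✗ fails (¬x1 ∨ x3 ∨ ¬x2)
  T T T  ✗ fails (¬x2 ∨ ¬x1 ∨ ¬x3)
1 of the 8 rows is a model.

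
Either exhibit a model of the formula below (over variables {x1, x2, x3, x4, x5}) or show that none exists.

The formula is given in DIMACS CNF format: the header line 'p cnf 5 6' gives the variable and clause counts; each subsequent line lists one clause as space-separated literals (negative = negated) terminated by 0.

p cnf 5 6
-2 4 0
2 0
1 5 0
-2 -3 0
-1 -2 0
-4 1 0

UNSATISFIABLE

(x2) alone gives x2 = True.
(x4) alone gives x4 = True.
(¬x3) alone gives x3 = False.
(¬x1) alone gives x1 = False.
But (x1) is also a unit clause — contradiction.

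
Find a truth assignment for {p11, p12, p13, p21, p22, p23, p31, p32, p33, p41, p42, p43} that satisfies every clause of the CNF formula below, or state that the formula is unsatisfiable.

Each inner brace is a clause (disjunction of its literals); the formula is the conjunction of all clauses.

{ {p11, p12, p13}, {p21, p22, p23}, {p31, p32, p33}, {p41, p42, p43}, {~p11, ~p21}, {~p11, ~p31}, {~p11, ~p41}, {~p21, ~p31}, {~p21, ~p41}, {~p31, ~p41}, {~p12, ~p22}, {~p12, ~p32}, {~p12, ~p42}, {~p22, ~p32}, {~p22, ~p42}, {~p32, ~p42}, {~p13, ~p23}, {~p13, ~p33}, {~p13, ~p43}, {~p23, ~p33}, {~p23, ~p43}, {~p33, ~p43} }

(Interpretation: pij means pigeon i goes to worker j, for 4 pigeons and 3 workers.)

UNSATISFIABLE

Case p11 = 0:
Case p12 = 1:
Unit clause (~p22) forces p22 = 0.
Unit clause (~p32) forces p32 = 0.
Unit clause (~p42) forces p42 = 0.
Case p21 = 1:
Unit clause (~p31) forces p31 = 0.
Unit clause (p33) forces p33 = 1.
Unit clause (~p41) forces p41 = 0.
Unit clause (p43) forces p43 = 1.
Now (~p43) is unsatisfied and unit — conflict.
That branch fails; take p21 = 0 instead.
Unit clause (p23) forces p23 = 1.
Unit clause (~p13) forces p13 = 0.
Unit clause (~p33) forces p33 = 0.
Unit clause (p31) forces p31 = 1.
Unit clause (~p41) forces p41 = 0.
Unit clause (p43) forces p43 = 1.
Now (~p43) is unsatisfied and unit — conflict.
Neither p21 = 1 nor p21 = 0 works.
That branch fails; take p12 = 0 instead.
Unit clause (p13) forces p13 = 1.
Unit clause (~p23) forces p23 = 0.
Unit clause (~p33) forces p33 = 0.
Unit clause (~p43) forces p43 = 0.
Case p21 = 1:
Unit clause (~p31) forces p31 = 0.
Unit clause (p32) forces p32 = 1.
Unit clause (~p41) forces p41 = 0.
Unit clause (p42) forces p42 = 1.
Now (~p42) is unsatisfied and unit — conflict.
That branch fails; take p21 = 0 instead.
Unit clause (p22) forces p22 = 1.
Unit clause (~p32) forces p32 = 0.
Unit clause (p31) forces p31 = 1.
Unit clause (~p41) forces p41 = 0.
Unit clause (p42) forces p42 = 1.
Now (~p42) is unsatisfied and unit — conflict.
Neither p21 = 1 nor p21 = 0 works.
Neither p12 = 1 nor p12 = 0 works.
That branch fails; take p11 = 1 instead.
Unit clause (~p21) forces p21 = 0.
Unit clause (~p31) forces p31 = 0.
Unit clause (~p41) forces p41 = 0.
Case p22 = 1:
Unit clause (~p12) forces p12 = 0.
Unit clause (~p32) forces p32 = 0.
Unit clause (p33) forces p33 = 1.
Unit clause (~p42) forces p42 = 0.
Unit clause (p43) forces p43 = 1.
Now (~p43) is unsatisfied and unit — conflict.
That branch fails; take p22 = 0 instead.
Unit clause (p23) forces p23 = 1.
Unit clause (~p13) forces p13 = 0.
Unit clause (~p33) forces p33 = 0.
Unit clause (p32) forces p32 = 1.
Unit clause (~p12) forces p12 = 0.
Unit clause (~p42) forces p42 = 0.
Unit clause (p43) forces p43 = 1.
Now (~p43) is unsatisfied and unit — conflict.
Neither p22 = 1 nor p22 = 0 works.
Neither p11 = 1 nor p11 = 0 works.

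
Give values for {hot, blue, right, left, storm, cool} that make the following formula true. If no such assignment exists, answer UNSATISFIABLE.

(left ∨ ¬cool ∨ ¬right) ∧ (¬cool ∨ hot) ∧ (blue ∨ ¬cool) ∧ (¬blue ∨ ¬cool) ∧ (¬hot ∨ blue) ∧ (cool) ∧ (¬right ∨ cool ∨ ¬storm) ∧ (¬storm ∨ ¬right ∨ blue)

From the singleton clause (cool), cool = True.
From the singleton clause (hot), hot = True.
From the singleton clause (blue), blue = True.
Now (¬blue) is unsatisfied and unit — conflict.

UNSATISFIABLE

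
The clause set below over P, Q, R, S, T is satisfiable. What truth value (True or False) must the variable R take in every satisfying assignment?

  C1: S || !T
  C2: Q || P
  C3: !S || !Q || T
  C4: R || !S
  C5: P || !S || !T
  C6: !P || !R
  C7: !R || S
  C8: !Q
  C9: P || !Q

Suppose R = true.
The clause (!P) is unit, so P = false.
The clause (Q) is unit, so Q = true.
Now (!Q) is unsatisfied and unit — conflict.
So every satisfying assignment has R = False.

False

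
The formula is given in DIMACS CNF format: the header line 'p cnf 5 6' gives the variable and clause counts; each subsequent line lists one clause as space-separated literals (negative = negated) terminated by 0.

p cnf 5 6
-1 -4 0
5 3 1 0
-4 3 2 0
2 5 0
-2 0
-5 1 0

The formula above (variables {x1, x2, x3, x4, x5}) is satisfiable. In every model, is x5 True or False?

Suppose x5 = False.
Unit clause (x2) forces x2 = True.
But (¬x2) is also a unit clause — contradiction.
So every satisfying assignment has x5 = True.

True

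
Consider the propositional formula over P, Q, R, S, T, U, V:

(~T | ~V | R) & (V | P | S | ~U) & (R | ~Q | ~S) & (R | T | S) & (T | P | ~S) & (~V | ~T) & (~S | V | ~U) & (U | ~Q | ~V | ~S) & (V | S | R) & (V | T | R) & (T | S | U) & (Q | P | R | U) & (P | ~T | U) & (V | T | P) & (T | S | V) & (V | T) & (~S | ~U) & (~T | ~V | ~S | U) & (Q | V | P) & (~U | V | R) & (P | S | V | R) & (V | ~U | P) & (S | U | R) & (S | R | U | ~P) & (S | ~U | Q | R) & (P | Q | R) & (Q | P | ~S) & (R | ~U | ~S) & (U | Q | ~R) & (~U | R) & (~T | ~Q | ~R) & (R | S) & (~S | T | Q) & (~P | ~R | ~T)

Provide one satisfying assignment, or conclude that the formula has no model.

Try V = 1.
(~T) alone gives T = 0.
Try R = 1.
Try P = 1.
Try S = 0.
(U) alone gives U = 1.
Every clause is now satisfied; Q is unconstrained.

P ↦ 1,  Q ↦ 0,  R ↦ 1,  S ↦ 0,  T ↦ 0,  U ↦ 1,  V ↦ 1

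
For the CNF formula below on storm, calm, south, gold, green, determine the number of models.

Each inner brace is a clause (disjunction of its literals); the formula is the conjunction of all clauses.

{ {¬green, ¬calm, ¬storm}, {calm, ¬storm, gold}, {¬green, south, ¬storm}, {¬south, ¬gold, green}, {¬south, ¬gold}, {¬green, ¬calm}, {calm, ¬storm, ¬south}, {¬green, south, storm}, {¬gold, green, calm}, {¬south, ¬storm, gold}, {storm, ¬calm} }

There are 2^5 = 32 truth assignments over (storm, calm, south, gold, green).
Split on green. With green = True, the clauses containing green are satisfied and ¬green drops from the rest; 1 of the 2^4 = 16 assignments to the other variables satisfy what remains.
With green = False, by the same count on the reduced clause set, 4 assignments work.
(One model: storm=F, calm=F, south=F, gold=F, green=F.)
Total: 1 + 4 = 5.

5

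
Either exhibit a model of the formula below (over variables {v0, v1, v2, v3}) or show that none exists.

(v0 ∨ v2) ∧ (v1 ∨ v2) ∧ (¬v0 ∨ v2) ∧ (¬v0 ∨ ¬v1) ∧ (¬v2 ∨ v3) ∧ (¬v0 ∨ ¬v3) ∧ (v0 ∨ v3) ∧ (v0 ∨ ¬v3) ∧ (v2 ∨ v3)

UNSATISFIABLE

Suppose v0 = True.
(v2) alone gives v2 = True.
(¬v1) alone gives v1 = False.
(v3) alone gives v3 = True.
That conflicts with the unit clause (¬v3).
That branch fails; take v0 = False instead.
(v2) alone gives v2 = True.
(v3) alone gives v3 = True.
That conflicts with the unit clause (¬v3).
Neither v0 = True nor v0 = False works.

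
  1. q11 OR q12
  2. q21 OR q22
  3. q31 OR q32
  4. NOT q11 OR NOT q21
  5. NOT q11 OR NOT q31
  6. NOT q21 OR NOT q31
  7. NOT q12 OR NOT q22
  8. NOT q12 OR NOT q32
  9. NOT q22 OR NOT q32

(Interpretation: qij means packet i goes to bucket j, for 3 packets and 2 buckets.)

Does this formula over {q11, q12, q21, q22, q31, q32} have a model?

Unsatisfiable

Try q11 = true.
From the singleton clause (NOT q21), q21 = false.
From the singleton clause (q22), q22 = true.
From the singleton clause (NOT q31), q31 = false.
From the singleton clause (q32), q32 = true.
But (NOT q32) is also a unit clause — contradiction.
So q11 must be the other value — set q11 = false.
From the singleton clause (q12), q12 = true.
From the singleton clause (NOT q22), q22 = false.
From the singleton clause (q21), q21 = true.
From the singleton clause (NOT q31), q31 = false.
From the singleton clause (q32), q32 = true.
But (NOT q32) is also a unit clause — contradiction.
Both values of q11 lead to a conflict.
No assignment satisfies every clause.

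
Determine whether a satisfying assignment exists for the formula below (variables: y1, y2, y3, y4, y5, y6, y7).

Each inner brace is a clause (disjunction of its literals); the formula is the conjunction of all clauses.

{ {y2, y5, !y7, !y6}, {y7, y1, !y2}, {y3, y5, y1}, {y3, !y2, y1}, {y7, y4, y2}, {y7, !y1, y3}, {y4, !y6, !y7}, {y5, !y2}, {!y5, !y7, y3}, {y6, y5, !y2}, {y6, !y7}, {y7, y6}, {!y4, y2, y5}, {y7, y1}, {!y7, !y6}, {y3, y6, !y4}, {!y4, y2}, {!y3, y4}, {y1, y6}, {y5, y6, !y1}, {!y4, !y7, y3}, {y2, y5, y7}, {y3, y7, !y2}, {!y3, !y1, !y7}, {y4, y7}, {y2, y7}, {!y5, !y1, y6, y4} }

Yes, satisfiable

Try y5 = true.
Try y7 = false.
Unit clause (y6) forces y6 = true.
Unit clause (y1) forces y1 = true.
Unit clause (y3) forces y3 = true.
Unit clause (y4) forces y4 = true.
Unit clause (y2) forces y2 = true.
All clauses are satisfied.
A satisfying assignment: y1: true,  y2: true,  y3: true,  y4: true,  y5: true,  y6: true,  y7: false.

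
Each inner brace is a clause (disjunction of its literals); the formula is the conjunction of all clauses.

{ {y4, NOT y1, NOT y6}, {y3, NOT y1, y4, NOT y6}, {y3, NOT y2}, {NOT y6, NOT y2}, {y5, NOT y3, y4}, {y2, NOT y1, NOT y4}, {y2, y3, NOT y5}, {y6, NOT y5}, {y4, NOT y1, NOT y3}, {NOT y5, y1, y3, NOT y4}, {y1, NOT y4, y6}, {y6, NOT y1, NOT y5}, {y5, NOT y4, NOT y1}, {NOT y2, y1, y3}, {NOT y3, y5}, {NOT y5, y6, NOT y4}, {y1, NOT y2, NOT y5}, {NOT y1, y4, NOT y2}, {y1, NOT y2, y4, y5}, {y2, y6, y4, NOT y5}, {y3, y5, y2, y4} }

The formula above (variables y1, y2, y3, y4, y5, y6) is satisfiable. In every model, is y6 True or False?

Suppose y6 = false.
(NOT y5) alone gives y5 = false.
(NOT y3) alone gives y3 = false.
(NOT y2) alone gives y2 = false.
(y4) alone gives y4 = true.
(NOT y1) alone gives y1 = false.
Now (y1) is unsatisfied and unit — conflict.
So every satisfying assignment has y6 = True.

True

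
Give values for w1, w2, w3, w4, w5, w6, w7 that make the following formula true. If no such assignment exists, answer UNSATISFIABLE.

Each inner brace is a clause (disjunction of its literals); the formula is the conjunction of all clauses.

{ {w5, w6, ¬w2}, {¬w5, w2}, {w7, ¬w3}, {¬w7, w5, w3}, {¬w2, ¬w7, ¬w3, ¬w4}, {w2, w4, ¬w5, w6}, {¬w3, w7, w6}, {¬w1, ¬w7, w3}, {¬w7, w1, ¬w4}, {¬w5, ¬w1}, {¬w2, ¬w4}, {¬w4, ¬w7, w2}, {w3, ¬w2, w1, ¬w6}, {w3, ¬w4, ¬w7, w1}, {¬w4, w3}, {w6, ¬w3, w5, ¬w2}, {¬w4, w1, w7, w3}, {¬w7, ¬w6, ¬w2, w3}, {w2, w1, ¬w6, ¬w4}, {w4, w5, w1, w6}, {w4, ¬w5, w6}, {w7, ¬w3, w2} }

Suppose w5 = True.
From the singleton clause (w2), w2 = True.
From the singleton clause (¬w1), w1 = False.
From the singleton clause (¬w4), w4 = False.
From the singleton clause (w6), w6 = True.
From the singleton clause (w3), w3 = True.
From the singleton clause (w7), w7 = True.
All clauses are satisfied.

w1=False,  w2=True,  w3=True,  w4=False,  w5=True,  w6=True,  w7=True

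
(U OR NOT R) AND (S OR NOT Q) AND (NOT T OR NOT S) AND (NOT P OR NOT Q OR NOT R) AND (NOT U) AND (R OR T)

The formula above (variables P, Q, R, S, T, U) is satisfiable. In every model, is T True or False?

True

Suppose T = false.
The clause (NOT U) is unit, so U = false.
The clause (NOT R) is unit, so R = false.
Now (R) is unsatisfied and unit — conflict.
So every satisfying assignment has T = True.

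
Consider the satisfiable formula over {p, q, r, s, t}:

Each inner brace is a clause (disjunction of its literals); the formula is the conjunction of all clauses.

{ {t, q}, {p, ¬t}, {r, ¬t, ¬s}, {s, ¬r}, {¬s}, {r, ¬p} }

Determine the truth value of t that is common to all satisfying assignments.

Suppose t = True.
Unit clause (p) forces p = True.
Unit clause (¬s) forces s = False.
Unit clause (¬r) forces r = False.
That conflicts with the unit clause (r).
So every satisfying assignment has t = False.

False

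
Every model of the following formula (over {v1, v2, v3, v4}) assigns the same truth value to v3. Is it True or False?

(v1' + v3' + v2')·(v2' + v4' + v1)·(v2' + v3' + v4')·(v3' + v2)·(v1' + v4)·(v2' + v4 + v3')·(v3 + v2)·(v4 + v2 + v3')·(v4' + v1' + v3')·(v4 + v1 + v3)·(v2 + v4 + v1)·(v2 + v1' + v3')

Suppose v3 = 1.
Unit clause (v2) forces v2 = 1.
Unit clause (v1') forces v1 = 0.
Unit clause (v4') forces v4 = 0.
Now (v4) is unsatisfied and unit — conflict.
So every satisfying assignment has v3 = False.

False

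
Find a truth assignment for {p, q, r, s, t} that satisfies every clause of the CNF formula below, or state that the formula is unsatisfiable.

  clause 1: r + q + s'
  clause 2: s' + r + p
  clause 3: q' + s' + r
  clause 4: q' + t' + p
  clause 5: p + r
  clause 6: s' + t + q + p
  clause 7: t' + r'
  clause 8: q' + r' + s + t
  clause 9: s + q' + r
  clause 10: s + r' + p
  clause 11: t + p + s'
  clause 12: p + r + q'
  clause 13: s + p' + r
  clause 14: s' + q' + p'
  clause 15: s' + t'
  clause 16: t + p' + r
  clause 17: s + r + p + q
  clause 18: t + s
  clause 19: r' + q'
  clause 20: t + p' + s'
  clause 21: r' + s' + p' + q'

UNSATISFIABLE

Branch on p: set p = 1.
Branch on t: set t = 0.
(r) alone gives r = 1.
(s) alone gives s = 1.
But (s') is also a unit clause — contradiction.
Backtrack on t: now try t = 1.
(r') alone gives r = 0.
(s) alone gives s = 1.
But (s') is also a unit clause — contradiction.
Neither t = 1 nor t = 0 works.
Backtrack on p: now try p = 0.
(r) alone gives r = 1.
(t') alone gives t = 0.
(s) alone gives s = 1.
But (s') is also a unit clause — contradiction.
Neither p = 1 nor p = 0 works.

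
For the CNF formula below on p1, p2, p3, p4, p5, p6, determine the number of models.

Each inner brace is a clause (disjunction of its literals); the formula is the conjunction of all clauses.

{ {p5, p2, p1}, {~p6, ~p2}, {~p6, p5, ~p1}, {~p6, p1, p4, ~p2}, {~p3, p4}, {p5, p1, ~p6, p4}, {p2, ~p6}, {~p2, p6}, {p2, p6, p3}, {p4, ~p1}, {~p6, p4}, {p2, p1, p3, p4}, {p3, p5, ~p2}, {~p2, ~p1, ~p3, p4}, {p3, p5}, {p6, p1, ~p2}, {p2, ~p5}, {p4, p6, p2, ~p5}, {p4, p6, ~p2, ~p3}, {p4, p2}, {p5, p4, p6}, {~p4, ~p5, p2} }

There are 2^6 = 64 truth assignments over (p1, p2, p3, p4, p5, p6).
Split on p2. With p2 = 1, the clauses containing p2 are satisfied and ~p2 drops from the rest; 0 of the 2^5 = 32 assignments to the other variables satisfy what remains.
With p2 = 0, by the same count on the reduced clause set, 1 assignment works.
(One model: p1=T, p2=F, p3=T, p4=T, p5=F, p6=F.)
Total: 0 + 1 = 1.

1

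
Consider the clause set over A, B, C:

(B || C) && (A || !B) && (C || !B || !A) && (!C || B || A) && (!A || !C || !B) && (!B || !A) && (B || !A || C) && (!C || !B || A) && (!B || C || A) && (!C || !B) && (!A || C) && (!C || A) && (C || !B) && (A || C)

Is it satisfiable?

Branch on B: set B = false.
The clause (C) is unit, so C = true.
The clause (A) is unit, so A = true.
This assignment satisfies each clause.
A satisfying assignment: A ↦ true,  B ↦ false,  C ↦ true.

Yes, satisfiable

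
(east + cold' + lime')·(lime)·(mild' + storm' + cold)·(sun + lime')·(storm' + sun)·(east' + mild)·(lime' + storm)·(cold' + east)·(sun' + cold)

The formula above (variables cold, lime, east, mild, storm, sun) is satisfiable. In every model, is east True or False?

Suppose east = 0.
(lime) alone gives lime = 1.
(cold') alone gives cold = 0.
(sun) alone gives sun = 1.
That conflicts with the unit clause (sun').
So every satisfying assignment has east = True.

True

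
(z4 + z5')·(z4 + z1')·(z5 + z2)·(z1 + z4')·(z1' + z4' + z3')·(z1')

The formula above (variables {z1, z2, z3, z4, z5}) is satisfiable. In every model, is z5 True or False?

False

Suppose z5 = 1.
From the singleton clause (z4), z4 = 1.
From the singleton clause (z1), z1 = 1.
That conflicts with the unit clause (z1').
So every satisfying assignment has z5 = False.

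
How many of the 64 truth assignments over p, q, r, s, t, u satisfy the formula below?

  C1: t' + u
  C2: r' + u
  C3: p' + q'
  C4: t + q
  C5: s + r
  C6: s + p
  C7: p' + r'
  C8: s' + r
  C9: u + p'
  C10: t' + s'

There are 2^6 = 64 truth assignments over (p, q, r, s, t, u).
Split on u. With u = 1, the clauses containing u are satisfied and u' drops from the rest; 1 of the 2^5 = 32 assignments to the other variables satisfy what remains.
With u = 0, by the same count on the reduced clause set, 0 assignments work.
Total: 1 + 0 = 1.

1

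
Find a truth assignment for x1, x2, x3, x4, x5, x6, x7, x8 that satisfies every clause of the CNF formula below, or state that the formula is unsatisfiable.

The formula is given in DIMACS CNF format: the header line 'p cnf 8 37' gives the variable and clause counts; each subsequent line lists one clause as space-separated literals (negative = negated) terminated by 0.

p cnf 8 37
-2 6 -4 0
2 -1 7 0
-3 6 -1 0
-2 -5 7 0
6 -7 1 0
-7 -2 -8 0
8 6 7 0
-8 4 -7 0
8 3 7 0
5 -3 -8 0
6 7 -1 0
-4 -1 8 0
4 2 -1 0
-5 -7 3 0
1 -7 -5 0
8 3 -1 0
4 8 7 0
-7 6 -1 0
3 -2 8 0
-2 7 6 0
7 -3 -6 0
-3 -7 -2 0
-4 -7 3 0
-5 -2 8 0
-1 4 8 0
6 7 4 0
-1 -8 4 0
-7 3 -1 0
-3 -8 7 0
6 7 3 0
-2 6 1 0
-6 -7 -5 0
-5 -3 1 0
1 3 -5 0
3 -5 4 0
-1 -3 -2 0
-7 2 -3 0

x1: False,  x2: False,  x3: False,  x4: True,  x5: False,  x6: True,  x7: False,  x8: True

Branch on x2: set x2 = False.
Branch on x1: set x1 = False.
Branch on x6: set x6 = True.
Branch on x7: set x7 = False.
(¬x3) alone gives x3 = False.
(x8) alone gives x8 = True.
(¬x5) alone gives x5 = False.
All clauses hold; x4 can take either value.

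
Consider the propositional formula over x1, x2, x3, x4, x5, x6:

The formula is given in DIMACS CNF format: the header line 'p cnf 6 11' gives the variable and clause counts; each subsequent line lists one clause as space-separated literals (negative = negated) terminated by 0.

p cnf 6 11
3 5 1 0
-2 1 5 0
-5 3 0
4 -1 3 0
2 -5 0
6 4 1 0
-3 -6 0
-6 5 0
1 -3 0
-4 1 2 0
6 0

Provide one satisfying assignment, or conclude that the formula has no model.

The clause (x6) is unit, so x6 = True.
The clause (¬x3) is unit, so x3 = False.
The clause (¬x5) is unit, so x5 = False.
But (x5) is also a unit clause — contradiction.

UNSATISFIABLE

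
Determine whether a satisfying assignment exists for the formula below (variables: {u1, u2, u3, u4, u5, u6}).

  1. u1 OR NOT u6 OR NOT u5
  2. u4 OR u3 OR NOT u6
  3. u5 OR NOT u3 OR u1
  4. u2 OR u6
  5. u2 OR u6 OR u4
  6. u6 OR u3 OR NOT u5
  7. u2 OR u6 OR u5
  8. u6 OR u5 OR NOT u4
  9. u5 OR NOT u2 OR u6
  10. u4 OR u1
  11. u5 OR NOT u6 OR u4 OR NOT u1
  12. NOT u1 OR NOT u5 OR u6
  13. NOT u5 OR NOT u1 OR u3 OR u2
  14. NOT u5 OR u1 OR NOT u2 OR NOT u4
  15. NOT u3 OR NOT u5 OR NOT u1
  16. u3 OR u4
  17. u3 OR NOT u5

Try u2 = true.
Try u5 = false.
Unit clause (u6) forces u6 = true.
Try u4 = true.
Try u3 = false.
Every clause is now satisfied; u1 is unconstrained.
A satisfying assignment: u1=true,  u2=true,  u3=false,  u4=true,  u5=false,  u6=true.

Satisfiable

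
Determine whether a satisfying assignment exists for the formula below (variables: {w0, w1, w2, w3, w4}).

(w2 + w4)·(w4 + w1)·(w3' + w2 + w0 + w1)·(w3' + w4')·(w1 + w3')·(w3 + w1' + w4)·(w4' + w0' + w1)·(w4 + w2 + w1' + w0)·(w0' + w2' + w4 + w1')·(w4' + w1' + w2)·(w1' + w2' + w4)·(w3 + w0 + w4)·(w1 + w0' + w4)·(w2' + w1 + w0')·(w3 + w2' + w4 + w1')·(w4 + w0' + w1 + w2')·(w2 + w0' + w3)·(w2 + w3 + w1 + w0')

Branch on w2: set w2 = 1.
Branch on w4: set w4 = 1.
The clause (w3') is unit, so w3 = 0.
Branch on w0: set w0 = 0.
No clause remains; w1 is free.
A satisfying assignment: w0 ↦ 0, w1 ↦ 0, w2 ↦ 1, w3 ↦ 0, w4 ↦ 1.

Yes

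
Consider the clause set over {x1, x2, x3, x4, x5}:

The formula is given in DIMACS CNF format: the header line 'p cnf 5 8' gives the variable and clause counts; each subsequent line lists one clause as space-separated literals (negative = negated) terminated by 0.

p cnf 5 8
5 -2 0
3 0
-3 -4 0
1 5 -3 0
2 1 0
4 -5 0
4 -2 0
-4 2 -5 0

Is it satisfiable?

Unit clause (x3) forces x3 = True.
Unit clause (¬x4) forces x4 = False.
Unit clause (¬x5) forces x5 = False.
Unit clause (¬x2) forces x2 = False.
Unit clause (x1) forces x1 = True.
This assignment satisfies each clause.
A satisfying assignment: x1: True, x2: False, x3: True, x4: False, x5: False.

Yes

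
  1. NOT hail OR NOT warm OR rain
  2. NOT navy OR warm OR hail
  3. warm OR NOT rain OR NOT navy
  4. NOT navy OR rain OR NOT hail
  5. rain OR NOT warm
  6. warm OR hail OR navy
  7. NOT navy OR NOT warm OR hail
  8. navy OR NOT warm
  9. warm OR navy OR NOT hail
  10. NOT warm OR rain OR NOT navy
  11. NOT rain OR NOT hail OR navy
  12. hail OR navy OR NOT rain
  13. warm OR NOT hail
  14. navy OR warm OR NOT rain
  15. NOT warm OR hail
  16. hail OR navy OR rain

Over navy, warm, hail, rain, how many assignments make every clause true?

1

There are 2^4 = 16 truth assignments over (navy, warm, hail, rain).
Check each against the 16 clauses (columns in the order navy, warm, hail, rain):
  F F F F  ✗ fails (warm OR hail OR navy)
  F F F T  ✗ fails (warm OR hail OR navy)
  F F T F  ✗ fails (warm OR navy OR NOT hail)
  F F T T  ✗ fails (warm OR navy OR NOT hail)
  F T F F  ✗ fails (rain OR NOT warm)
  F T F T  ✗ fails (navy OR NOT warm)
  F T T F  ✗ fails (NOT hail OR NOT warm OR rain)
  F T T T  ✗ fails (navy OR NOT warm)
  T F F F  ✗ fails (NOT navy OR warm OR hail)
  T F F T  ✗ fails (NOT navy OR warm OR hail)
  T F T F  ✗ fails (NOT navy OR rain OR NOT hail)
  T F T T  ✗ fails (warm OR NOT rain OR NOT navy)
  T T F F  ✗ fails (rain OR NOT warm)
  T T F T  ✗ fails (NOT navy OR NOT warm OR hail)
  T T T F  ✗ fails (NOT hail OR NOT warm OR rain)
  T T T T  ✓ satisfies all
1 of the 16 rows is a model.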